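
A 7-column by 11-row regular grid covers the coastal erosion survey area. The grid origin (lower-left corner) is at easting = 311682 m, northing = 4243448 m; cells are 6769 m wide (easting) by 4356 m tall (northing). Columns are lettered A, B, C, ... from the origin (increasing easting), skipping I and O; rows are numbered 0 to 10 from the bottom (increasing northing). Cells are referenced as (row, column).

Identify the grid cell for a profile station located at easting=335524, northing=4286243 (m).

(9, D)

Column index: ⌊(335524 − 311682) / 6769⌋ = ⌊3.522⌋ = 3 → column D
Row offset from origin: ⌊(4286243 − 4243448) / 4356⌋ = ⌊9.824⌋ = 9 → row 9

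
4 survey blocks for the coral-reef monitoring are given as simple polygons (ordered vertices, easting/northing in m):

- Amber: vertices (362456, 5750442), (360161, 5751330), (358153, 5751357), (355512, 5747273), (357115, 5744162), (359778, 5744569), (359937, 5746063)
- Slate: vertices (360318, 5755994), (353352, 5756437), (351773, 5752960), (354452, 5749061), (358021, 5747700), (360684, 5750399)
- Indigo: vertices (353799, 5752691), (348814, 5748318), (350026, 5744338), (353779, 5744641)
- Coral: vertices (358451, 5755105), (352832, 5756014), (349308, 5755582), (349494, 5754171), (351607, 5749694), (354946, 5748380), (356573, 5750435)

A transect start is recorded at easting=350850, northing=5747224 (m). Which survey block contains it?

Indigo

Cast a ray rightward from (350850, 5747224). For each polygon, the edges (by vertex number in listed order) whose endpoints lie on opposite sides of northing = 5747224, where each meets that height, and whether that is right or left of the point:
Amber: 4–5 at easting≈355537.2 (right), 7–1 at easting≈360604.9 (right) → 2 crossings.
Slate: no edge straddles that height → 0 crossings.
Indigo: 2–3 at easting≈349147.1 (left), 4–1 at easting≈353785.4 (right) → 1 crossing.
Coral: no edge straddles that height → 0 crossings.
Only Indigo has an odd count, so the point is inside Indigo.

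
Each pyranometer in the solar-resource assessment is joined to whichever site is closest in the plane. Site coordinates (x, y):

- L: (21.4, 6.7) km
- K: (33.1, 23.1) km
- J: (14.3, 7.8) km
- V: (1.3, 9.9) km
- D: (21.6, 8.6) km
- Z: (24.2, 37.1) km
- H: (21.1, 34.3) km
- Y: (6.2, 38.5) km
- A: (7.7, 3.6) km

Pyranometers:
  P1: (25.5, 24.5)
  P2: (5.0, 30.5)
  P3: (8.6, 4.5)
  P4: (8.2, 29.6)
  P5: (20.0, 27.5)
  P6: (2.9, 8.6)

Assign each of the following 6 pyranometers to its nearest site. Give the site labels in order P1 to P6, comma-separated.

P1 → K (d²=59.72)
P2 → Y (d²=65.44)
P3 → A (d²=1.62)
P4 → Y (d²=83.21)
P5 → H (d²=47.45)
P6 → V (d²=4.25)

K, Y, A, Y, H, V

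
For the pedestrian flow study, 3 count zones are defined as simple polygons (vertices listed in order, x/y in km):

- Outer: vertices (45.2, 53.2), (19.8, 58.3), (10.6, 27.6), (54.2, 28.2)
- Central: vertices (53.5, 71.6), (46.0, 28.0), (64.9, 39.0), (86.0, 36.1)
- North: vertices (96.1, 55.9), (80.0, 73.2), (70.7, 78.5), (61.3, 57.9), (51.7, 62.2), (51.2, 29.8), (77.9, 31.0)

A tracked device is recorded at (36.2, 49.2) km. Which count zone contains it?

Outer

Cast a ray rightward from (36.2, 49.2). For each polygon, the edges (by vertex number in listed order) whose endpoints lie on opposite sides of y = 49.2, where each meets that height, and whether that is right or left of the point:
Outer: 2–3 at x≈17.07 (left), 4–1 at x≈46.64 (right) → 1 crossing.
Central: 1–2 at x≈49.65 (right), 4–1 at x≈74.01 (right) → 2 crossings.
North: 5–6 at x≈51.50 (right), 7–1 at x≈91.20 (right) → 2 crossings.
Only Outer has an odd count, so the point is inside Outer.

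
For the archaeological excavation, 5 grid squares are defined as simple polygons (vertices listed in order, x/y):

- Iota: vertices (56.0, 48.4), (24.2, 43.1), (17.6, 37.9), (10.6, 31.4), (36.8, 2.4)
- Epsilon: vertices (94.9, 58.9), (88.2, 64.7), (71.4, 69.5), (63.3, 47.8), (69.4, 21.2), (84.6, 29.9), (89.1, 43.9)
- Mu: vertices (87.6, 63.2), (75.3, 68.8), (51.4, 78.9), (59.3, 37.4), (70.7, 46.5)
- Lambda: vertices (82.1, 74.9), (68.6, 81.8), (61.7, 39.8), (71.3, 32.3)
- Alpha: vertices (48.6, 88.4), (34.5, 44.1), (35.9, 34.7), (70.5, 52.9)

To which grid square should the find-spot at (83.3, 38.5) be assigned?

Epsilon

Cast a ray rightward from (83.3, 38.5). For each polygon, the edges (by vertex number in listed order) whose endpoints lie on opposite sides of y = 38.5, where each meets that height, and whether that is right or left of the point:
Iota: 2–3 at x≈18.36 (left), 5–1 at x≈51.87 (left) → 0 crossings.
Epsilon: 4–5 at x≈65.43 (left), 6–7 at x≈87.36 (right) → 1 crossing.
Mu: 3–4 at x≈59.09 (left), 4–5 at x≈60.68 (left) → 0 crossings.
Lambda: 3–4 at x≈63.36 (left), 4–1 at x≈72.87 (left) → 0 crossings.
Alpha: 2–3 at x≈35.33 (left), 3–4 at x≈43.12 (left) → 0 crossings.
Only Epsilon has an odd count, so the point is inside Epsilon.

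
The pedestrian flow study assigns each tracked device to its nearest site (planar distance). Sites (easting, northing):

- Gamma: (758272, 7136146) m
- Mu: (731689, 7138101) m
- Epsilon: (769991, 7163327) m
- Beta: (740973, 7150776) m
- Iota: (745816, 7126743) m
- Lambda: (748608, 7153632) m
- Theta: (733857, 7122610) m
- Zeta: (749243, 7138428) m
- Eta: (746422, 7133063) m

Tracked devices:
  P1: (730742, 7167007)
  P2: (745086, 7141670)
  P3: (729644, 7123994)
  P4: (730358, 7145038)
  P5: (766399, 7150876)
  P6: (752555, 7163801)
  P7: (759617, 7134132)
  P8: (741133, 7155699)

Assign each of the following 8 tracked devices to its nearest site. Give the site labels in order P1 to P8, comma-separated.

Beta, Zeta, Theta, Mu, Epsilon, Lambda, Gamma, Beta

P1 → Beta (d²=368118722.00)
P2 → Zeta (d²=27791213.00)
P3 → Theta (d²=19664825.00)
P4 → Mu (d²=49893530.00)
P5 → Epsilon (d²=167929865.00)
P6 → Lambda (d²=118987370.00)
P7 → Gamma (d²=5865221.00)
P8 → Beta (d²=24261529.00)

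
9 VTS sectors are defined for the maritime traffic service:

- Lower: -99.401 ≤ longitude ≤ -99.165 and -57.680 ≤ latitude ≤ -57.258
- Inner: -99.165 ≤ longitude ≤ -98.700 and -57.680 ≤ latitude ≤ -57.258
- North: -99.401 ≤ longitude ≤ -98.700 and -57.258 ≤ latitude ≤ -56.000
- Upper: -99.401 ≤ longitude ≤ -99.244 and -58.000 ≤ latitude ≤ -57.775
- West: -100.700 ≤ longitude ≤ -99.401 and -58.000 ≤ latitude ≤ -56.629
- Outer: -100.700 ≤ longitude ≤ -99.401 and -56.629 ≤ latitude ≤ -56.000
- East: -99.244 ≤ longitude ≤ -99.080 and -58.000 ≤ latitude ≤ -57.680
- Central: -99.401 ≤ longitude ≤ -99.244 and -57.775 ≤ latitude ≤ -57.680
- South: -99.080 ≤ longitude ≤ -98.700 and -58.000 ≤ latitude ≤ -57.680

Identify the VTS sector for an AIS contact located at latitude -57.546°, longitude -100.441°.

The point has longitude = -100.441 and latitude = -57.546.
Only West satisfies -100.700 ≤ longitude ≤ -99.401 and -58.000 ≤ latitude ≤ -56.629.

West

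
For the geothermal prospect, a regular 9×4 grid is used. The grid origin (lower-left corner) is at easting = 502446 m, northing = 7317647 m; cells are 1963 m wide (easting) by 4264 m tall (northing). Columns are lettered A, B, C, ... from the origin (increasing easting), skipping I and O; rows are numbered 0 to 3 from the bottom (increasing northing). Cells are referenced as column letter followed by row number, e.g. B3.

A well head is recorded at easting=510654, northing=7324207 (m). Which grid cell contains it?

Column index: ⌊(510654 − 502446) / 1963⌋ = ⌊4.181⌋ = 4 → column E
Row offset from origin: ⌊(7324207 − 7317647) / 4264⌋ = ⌊1.538⌋ = 1 → row 1

E1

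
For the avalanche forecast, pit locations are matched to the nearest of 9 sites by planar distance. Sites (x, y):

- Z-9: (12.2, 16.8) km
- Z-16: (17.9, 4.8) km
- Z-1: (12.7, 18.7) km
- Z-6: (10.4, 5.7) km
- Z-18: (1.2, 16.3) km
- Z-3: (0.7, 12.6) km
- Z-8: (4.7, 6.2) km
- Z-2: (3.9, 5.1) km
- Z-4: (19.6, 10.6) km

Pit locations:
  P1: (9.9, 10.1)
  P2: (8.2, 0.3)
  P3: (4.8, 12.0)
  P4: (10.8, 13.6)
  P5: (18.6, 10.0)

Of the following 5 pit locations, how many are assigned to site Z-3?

P1 → Z-6
P2 → Z-6
P3 → Z-3
P4 → Z-9
P5 → Z-4
1 of the 5 goes to Z-3.

1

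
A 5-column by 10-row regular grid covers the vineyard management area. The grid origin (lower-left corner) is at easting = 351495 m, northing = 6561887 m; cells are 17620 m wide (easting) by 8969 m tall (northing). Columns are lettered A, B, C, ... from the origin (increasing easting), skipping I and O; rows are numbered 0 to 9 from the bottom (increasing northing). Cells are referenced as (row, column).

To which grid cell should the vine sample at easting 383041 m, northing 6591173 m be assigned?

(3, B)

Column index: ⌊(383041 − 351495) / 17620⌋ = ⌊1.790⌋ = 1 → column B
Row offset from origin: ⌊(6591173 − 6561887) / 8969⌋ = ⌊3.265⌋ = 3 → row 3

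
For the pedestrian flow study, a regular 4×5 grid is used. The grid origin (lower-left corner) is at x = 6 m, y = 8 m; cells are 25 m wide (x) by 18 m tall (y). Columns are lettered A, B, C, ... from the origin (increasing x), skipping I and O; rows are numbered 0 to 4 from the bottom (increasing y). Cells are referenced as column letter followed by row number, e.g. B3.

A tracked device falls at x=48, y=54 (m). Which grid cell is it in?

B2

Column index: ⌊(48 − 6) / 25⌋ = ⌊1.680⌋ = 1 → column B
Row offset from origin: ⌊(54 − 8) / 18⌋ = ⌊2.556⌋ = 2 → row 2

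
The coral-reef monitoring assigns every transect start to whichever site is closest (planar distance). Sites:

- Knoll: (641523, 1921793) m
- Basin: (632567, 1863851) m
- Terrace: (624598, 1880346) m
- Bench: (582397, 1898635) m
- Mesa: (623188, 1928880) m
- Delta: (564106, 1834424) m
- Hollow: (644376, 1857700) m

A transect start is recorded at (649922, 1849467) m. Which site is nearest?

Hollow

Squared distances to each site:
Knoll: 5301593477.000; Basin: 508095481.000; Terrace: 1594817617.000; Bench: 6977117849.000; Mesa: 7021131325.000; Delta: 7590677705.000; Hollow: 98540405.000.
Minimum at Hollow.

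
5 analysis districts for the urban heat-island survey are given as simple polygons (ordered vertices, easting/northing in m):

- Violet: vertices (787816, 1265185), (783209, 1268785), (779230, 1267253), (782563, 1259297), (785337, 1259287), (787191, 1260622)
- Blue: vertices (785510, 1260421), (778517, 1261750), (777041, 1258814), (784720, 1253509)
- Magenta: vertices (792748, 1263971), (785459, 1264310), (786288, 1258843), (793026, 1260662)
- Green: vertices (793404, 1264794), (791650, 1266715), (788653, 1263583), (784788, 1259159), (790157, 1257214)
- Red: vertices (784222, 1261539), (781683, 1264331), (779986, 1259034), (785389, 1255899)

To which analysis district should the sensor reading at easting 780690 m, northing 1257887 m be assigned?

Blue

Cast a ray rightward from (780690, 1257887). For each polygon, the edges (by vertex number in listed order) whose endpoints lie on opposite sides of northing = 1257887, where each meets that height, and whether that is right or left of the point:
Violet: no edge straddles that height → 0 crossings.
Blue: 3–4 at easting≈778382.8 (left), 4–1 at easting≈785220.4 (right) → 1 crossing.
Magenta: no edge straddles that height → 0 crossings.
Green: 4–5 at easting≈788299.2 (right), 5–1 at easting≈790445.3 (right) → 2 crossings.
Red: 3–4 at easting≈781962.8 (right), 4–1 at easting≈784977.7 (right) → 2 crossings.
Only Blue has an odd count, so the point is inside Blue.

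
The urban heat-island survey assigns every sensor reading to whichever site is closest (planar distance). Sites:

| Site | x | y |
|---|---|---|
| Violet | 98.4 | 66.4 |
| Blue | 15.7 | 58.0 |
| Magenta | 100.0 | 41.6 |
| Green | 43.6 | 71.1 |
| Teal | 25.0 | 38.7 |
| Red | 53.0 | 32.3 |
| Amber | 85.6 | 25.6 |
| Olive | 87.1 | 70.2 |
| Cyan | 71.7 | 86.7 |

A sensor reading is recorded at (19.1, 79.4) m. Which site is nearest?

Squared distances to each site:
Violet: 6457.490; Blue: 469.520; Magenta: 7973.650; Green: 669.140; Teal: 1691.300; Red: 3367.620; Amber: 7316.690; Olive: 4708.640; Cyan: 2820.050.
Minimum at Blue.

Blue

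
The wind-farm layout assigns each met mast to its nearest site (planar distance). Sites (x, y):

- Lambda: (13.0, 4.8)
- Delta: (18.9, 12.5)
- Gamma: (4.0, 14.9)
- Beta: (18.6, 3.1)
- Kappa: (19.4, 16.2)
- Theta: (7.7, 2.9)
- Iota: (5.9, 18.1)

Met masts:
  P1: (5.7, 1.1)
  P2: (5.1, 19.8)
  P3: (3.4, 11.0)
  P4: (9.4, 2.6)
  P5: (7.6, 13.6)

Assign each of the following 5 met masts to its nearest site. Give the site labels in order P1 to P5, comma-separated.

Theta, Iota, Gamma, Theta, Gamma

P1 → Theta (d²=7.24)
P2 → Iota (d²=3.53)
P3 → Gamma (d²=15.57)
P4 → Theta (d²=2.98)
P5 → Gamma (d²=14.65)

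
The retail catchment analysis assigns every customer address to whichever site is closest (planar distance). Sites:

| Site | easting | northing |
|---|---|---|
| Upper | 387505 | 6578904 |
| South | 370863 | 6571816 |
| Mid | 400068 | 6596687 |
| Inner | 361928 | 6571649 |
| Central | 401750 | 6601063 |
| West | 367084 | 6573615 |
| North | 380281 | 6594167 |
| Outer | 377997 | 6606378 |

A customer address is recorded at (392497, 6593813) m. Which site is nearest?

Squared distances to each site:
Upper: 247198345.000; South: 951897965.000; Mid: 65579917.000; Inner: 1425706657.000; Central: 138180509.000; West: 1053779773.000; North: 149355972.000; Outer: 368129225.000.
Minimum at Mid.

Mid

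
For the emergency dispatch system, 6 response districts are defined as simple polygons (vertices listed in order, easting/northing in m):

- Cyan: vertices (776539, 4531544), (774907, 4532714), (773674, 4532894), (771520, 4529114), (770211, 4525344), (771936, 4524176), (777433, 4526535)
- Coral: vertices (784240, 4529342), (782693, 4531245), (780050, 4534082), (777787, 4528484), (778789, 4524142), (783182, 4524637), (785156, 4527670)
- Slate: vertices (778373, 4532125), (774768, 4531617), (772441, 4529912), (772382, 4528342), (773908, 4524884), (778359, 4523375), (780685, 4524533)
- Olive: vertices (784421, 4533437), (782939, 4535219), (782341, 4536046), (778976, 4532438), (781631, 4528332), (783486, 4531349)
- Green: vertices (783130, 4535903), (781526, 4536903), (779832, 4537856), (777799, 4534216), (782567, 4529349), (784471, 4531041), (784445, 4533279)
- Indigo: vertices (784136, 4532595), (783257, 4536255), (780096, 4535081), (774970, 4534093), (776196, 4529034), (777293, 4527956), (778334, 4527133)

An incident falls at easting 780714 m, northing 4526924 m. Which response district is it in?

Cast a ray rightward from (780714, 4526924). For each polygon, the edges (by vertex number in listed order) whose endpoints lie on opposite sides of northing = 4526924, where each meets that height, and whether that is right or left of the point:
Cyan: 4–5 at easting≈770759.6 (left), 7–1 at easting≈777363.6 (left) → 0 crossings.
Coral: 4–5 at easting≈778147.0 (left), 6–7 at easting≈784670.5 (right) → 1 crossing.
Slate: 4–5 at easting≈773007.8 (left), 7–1 at easting≈779956.9 (left) → 0 crossings.
Olive: no edge straddles that height → 0 crossings.
Green: no edge straddles that height → 0 crossings.
Indigo: no edge straddles that height → 0 crossings.
Only Coral has an odd count, so the point is inside Coral.

Coral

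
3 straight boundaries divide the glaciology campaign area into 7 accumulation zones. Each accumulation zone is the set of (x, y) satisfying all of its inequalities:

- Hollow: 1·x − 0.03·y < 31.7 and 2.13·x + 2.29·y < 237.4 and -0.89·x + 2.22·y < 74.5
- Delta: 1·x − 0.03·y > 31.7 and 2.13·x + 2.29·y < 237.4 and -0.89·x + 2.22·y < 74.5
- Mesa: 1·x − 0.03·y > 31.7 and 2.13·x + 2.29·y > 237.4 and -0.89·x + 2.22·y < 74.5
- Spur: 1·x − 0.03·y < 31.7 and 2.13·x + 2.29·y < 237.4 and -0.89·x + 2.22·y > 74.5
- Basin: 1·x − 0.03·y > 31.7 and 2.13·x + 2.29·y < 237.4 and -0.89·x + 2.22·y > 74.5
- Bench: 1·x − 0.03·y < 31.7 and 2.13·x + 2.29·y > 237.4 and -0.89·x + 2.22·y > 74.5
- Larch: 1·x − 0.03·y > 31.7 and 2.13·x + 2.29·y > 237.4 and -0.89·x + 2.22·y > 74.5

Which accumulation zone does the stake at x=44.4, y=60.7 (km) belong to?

Basin

1·44.4 − 0.03·60.7 = 42.579, which is > 31.7
2.13·44.4 + 2.29·60.7 = 233.575, which is < 237.4
-0.89·44.4 + 2.22·60.7 = 95.238, which is > 74.5
This sign pattern matches Basin.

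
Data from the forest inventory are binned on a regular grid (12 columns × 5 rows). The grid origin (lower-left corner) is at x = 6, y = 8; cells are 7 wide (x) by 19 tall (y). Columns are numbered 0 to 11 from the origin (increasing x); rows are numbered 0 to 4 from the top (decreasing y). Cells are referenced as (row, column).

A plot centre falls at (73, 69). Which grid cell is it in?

(1, 9)

Column index: ⌊(73 − 6) / 7⌋ = ⌊9.571⌋ = 9
Row offset from origin: ⌊(69 − 8) / 19⌋ = ⌊3.211⌋ = 3 → row 1 (counted from top)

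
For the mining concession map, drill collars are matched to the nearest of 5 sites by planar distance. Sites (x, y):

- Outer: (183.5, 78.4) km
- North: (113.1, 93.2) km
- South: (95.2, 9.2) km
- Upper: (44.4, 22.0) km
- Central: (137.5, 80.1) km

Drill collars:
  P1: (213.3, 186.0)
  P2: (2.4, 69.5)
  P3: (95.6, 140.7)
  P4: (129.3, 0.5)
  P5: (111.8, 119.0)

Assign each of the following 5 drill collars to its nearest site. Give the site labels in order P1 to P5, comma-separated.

Outer, Upper, North, South, North

P1 → Outer (d²=12465.80)
P2 → Upper (d²=4020.25)
P3 → North (d²=2562.50)
P4 → South (d²=1238.50)
P5 → North (d²=667.33)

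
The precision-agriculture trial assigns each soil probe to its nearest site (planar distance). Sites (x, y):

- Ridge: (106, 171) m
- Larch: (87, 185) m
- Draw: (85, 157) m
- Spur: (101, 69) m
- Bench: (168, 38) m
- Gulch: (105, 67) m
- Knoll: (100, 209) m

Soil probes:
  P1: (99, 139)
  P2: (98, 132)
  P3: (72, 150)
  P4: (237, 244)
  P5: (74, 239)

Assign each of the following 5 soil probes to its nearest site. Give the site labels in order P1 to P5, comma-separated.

Draw, Draw, Draw, Knoll, Knoll

P1 → Draw (d²=520.00)
P2 → Draw (d²=794.00)
P3 → Draw (d²=218.00)
P4 → Knoll (d²=19994.00)
P5 → Knoll (d²=1576.00)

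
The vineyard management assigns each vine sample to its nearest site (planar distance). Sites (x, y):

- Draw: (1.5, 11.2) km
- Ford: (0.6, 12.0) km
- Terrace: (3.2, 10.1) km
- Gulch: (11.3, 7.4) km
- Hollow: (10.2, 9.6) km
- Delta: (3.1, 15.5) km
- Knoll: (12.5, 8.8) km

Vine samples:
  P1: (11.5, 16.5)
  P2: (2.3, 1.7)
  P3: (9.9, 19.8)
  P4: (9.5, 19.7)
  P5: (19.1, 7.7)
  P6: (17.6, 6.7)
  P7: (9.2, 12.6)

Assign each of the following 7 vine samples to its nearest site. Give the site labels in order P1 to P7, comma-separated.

P1 → Hollow (d²=49.30)
P2 → Terrace (d²=71.37)
P3 → Delta (d²=64.73)
P4 → Delta (d²=58.60)
P5 → Knoll (d²=44.77)
P6 → Knoll (d²=30.42)
P7 → Hollow (d²=10.00)

Hollow, Terrace, Delta, Delta, Knoll, Knoll, Hollow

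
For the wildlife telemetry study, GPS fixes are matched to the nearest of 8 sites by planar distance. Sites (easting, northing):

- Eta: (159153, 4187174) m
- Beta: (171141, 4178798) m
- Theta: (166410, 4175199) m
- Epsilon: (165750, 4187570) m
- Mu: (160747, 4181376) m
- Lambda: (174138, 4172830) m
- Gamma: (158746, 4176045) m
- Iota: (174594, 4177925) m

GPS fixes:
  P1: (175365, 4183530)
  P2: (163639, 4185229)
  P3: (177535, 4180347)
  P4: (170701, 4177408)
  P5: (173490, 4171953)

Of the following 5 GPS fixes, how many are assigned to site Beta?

P1 → Iota
P2 → Epsilon
P3 → Iota
P4 → Beta
P5 → Lambda
1 of the 5 goes to Beta.

1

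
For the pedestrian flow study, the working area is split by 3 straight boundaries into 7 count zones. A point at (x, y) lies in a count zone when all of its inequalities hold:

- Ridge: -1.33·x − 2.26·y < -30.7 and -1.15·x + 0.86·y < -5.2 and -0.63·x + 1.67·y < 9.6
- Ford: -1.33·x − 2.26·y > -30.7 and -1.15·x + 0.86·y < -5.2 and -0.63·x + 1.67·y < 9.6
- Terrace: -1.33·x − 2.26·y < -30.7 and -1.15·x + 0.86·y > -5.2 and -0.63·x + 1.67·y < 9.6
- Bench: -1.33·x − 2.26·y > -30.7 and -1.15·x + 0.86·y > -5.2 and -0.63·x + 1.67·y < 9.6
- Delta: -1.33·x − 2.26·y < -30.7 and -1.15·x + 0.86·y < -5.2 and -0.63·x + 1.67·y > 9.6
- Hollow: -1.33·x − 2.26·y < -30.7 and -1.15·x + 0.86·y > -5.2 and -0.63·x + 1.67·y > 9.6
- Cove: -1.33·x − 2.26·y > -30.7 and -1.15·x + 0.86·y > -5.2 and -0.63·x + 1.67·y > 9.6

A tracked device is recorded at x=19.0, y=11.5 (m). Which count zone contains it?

Ridge

-1.33·19.0 − 2.26·11.5 = -51.260, which is < -30.7
-1.15·19.0 + 0.86·11.5 = -11.960, which is < -5.2
-0.63·19.0 + 1.67·11.5 = 7.235, which is < 9.6
This sign pattern matches Ridge.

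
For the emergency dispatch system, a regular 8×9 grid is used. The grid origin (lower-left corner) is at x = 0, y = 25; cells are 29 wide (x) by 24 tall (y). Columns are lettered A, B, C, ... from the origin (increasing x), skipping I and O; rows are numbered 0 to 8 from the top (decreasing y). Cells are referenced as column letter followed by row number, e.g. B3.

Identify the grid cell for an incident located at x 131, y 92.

E6

Column index: ⌊(131 − 0) / 29⌋ = ⌊4.517⌋ = 4 → column E
Row offset from origin: ⌊(92 − 25) / 24⌋ = ⌊2.792⌋ = 2 → row 6 (counted from top)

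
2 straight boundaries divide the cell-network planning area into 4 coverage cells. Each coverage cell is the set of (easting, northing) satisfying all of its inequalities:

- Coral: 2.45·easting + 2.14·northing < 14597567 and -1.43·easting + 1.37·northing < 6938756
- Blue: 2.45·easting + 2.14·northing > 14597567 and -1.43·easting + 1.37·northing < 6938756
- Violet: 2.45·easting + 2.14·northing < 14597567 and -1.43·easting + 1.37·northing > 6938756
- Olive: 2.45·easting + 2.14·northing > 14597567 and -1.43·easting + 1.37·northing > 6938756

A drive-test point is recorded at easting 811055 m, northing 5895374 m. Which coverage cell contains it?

2.45·811055 + 2.14·5895374 = 14603185.110, which is > 14597567
-1.43·811055 + 1.37·5895374 = 6916853.730, which is < 6938756
This sign pattern matches Blue.

Blue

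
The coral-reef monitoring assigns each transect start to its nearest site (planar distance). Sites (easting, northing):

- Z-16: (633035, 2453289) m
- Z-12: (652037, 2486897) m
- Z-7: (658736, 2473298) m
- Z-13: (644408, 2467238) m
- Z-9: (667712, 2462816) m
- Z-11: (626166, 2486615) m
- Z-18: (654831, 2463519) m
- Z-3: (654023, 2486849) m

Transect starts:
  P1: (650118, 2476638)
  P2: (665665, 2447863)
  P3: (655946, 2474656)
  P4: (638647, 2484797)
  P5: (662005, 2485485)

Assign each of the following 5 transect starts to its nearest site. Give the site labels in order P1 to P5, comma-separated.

Z-7, Z-9, Z-7, Z-11, Z-3

P1 → Z-7 (d²=85425524.00)
P2 → Z-9 (d²=227782418.00)
P3 → Z-7 (d²=9628264.00)
P4 → Z-11 (d²=159080485.00)
P5 → Z-3 (d²=65572820.00)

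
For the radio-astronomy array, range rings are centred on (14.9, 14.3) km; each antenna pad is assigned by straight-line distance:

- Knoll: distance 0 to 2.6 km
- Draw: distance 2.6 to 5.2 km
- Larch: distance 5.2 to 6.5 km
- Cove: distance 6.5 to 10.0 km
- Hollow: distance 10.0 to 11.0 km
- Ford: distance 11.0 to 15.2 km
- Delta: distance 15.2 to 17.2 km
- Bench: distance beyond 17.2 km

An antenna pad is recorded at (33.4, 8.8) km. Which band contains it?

Distance = √((33.4−14.9)² + (8.8−14.3)²) = √(342.250 + 30.250) = 19.300 km.
17.2 ≤ 19.300 < ∞ → Bench.

Bench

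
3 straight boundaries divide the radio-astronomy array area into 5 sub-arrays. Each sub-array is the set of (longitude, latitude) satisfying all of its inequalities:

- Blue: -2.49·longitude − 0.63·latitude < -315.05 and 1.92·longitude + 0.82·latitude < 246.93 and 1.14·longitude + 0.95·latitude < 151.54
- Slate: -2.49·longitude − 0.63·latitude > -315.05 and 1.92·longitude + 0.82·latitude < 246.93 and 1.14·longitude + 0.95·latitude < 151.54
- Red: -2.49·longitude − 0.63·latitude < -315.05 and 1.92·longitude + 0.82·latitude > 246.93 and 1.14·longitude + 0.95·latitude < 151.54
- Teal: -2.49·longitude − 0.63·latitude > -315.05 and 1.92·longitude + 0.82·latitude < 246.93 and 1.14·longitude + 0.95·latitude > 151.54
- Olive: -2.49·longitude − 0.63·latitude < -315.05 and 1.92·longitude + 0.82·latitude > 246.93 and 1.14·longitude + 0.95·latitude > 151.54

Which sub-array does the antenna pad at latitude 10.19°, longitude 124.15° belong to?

Blue

-2.49·124.15 − 0.63·10.19 = -315.553, which is < -315.05
1.92·124.15 + 0.82·10.19 = 246.724, which is < 246.93
1.14·124.15 + 0.95·10.19 = 151.212, which is < 151.54
This sign pattern matches Blue.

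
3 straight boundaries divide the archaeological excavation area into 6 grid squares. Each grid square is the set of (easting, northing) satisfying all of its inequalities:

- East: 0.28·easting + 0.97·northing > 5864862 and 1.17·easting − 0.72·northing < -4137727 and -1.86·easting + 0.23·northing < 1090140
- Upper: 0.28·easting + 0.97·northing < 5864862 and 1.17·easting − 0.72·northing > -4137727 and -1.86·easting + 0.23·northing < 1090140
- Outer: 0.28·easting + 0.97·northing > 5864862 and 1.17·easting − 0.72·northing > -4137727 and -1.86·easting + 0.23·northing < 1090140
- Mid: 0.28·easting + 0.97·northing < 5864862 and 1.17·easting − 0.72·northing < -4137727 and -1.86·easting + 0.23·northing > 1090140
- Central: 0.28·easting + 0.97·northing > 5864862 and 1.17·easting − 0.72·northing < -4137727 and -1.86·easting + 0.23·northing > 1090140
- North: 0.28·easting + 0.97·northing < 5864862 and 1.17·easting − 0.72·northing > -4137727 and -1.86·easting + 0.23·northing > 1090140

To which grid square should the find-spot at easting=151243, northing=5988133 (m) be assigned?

North

0.28·151243 + 0.97·5988133 = 5850837.050, which is < 5864862
1.17·151243 − 0.72·5988133 = -4134501.450, which is > -4137727
-1.86·151243 + 0.23·5988133 = 1095958.610, which is > 1090140
This sign pattern matches North.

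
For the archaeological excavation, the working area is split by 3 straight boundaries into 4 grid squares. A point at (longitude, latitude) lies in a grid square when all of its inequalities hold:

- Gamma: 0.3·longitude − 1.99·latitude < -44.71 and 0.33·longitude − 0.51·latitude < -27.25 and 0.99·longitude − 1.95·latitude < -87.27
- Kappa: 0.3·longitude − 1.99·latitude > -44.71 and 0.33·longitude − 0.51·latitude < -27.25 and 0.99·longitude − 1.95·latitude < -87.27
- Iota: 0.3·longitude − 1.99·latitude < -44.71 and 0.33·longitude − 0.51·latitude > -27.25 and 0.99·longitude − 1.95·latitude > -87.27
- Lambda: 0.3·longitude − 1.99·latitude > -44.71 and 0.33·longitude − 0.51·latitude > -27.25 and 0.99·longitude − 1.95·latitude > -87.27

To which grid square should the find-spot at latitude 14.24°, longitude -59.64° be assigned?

Iota

0.3·-59.64 − 1.99·14.24 = -46.230, which is < -44.71
0.33·-59.64 − 0.51·14.24 = -26.944, which is > -27.25
0.99·-59.64 − 1.95·14.24 = -86.812, which is > -87.27
This sign pattern matches Iota.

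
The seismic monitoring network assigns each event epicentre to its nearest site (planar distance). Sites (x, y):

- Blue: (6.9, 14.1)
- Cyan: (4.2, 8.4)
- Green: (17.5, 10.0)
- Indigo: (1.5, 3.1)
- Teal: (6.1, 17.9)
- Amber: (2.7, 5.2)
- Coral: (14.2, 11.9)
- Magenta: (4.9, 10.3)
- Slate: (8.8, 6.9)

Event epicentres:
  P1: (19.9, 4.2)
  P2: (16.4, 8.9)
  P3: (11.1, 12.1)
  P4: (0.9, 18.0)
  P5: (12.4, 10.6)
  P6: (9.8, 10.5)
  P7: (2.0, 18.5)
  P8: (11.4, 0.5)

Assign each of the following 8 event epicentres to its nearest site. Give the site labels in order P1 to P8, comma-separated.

Green, Green, Coral, Teal, Coral, Slate, Teal, Slate

P1 → Green (d²=39.40)
P2 → Green (d²=2.42)
P3 → Coral (d²=9.65)
P4 → Teal (d²=27.05)
P5 → Coral (d²=4.93)
P6 → Slate (d²=13.96)
P7 → Teal (d²=17.17)
P8 → Slate (d²=47.72)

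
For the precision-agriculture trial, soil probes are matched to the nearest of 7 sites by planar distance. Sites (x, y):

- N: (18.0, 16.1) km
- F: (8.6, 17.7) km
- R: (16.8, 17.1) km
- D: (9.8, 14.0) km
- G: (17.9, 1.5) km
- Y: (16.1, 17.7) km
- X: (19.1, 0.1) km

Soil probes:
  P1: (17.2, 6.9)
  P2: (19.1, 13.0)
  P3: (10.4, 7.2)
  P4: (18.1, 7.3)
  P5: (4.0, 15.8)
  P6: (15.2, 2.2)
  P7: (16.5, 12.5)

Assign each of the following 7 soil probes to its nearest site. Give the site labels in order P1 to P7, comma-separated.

P1 → G (d²=29.65)
P2 → N (d²=10.82)
P3 → D (d²=46.60)
P4 → G (d²=33.68)
P5 → F (d²=24.77)
P6 → G (d²=7.78)
P7 → N (d²=15.21)

G, N, D, G, F, G, N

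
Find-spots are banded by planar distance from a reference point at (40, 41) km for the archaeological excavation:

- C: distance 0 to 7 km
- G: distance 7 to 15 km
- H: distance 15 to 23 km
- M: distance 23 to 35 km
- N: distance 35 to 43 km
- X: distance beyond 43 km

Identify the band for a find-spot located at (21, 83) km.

X

Distance = √((21−40)² + (83−41)²) = √(361.000 + 1764.000) = 46.098 km.
43 ≤ 46.098 < ∞ → X.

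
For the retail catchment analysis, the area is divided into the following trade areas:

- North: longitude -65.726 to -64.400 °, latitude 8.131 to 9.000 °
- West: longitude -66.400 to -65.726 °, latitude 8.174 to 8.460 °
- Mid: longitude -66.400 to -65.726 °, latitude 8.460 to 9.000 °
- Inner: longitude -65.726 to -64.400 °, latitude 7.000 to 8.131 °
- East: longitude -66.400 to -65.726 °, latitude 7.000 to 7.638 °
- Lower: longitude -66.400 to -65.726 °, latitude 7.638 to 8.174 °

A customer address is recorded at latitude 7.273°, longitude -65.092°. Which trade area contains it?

Inner

The point has longitude = -65.092 and latitude = 7.273.
Only Inner satisfies -65.726 ≤ longitude ≤ -64.400 and 7.000 ≤ latitude ≤ 8.131.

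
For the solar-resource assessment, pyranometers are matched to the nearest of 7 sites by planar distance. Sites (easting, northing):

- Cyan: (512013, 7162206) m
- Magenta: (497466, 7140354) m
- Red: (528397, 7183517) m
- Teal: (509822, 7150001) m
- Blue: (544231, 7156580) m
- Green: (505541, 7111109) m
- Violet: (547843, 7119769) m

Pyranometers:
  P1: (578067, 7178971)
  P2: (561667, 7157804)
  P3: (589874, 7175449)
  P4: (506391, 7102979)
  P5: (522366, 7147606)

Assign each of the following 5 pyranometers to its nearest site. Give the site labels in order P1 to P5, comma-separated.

Blue, Blue, Blue, Green, Teal

P1 → Blue (d²=1646231777.00)
P2 → Blue (d²=305512272.00)
P3 → Blue (d²=2439322610.00)
P4 → Green (d²=66819400.00)
P5 → Teal (d²=163087961.00)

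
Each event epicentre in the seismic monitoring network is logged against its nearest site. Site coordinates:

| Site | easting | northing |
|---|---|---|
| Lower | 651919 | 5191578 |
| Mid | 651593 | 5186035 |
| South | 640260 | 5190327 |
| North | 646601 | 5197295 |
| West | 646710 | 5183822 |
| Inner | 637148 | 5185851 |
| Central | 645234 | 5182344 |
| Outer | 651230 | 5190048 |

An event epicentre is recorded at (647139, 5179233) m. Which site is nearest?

Squared distances to each site:
Lower: 175247425.000; Mid: 66105320.000; South: 170397477.000; North: 326525288.000; West: 21242962.000; Inner: 143618005.000; Central: 13307346.000; Outer: 133700506.000.
Minimum at Central.

Central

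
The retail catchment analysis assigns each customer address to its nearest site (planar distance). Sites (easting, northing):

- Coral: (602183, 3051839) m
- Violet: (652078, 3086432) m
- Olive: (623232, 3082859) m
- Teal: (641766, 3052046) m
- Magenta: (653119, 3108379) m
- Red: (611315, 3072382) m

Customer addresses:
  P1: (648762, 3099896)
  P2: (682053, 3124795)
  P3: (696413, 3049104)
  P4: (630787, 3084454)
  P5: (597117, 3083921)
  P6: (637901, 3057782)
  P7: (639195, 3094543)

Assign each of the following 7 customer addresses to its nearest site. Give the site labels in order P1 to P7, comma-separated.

P1 → Magenta (d²=90944738.00)
P2 → Magenta (d²=1106661412.00)
P3 → Teal (d²=2994949973.00)
P4 → Olive (d²=59622050.00)
P5 → Red (d²=334731725.00)
P6 → Teal (d²=47839921.00)
P7 → Violet (d²=231760010.00)

Magenta, Magenta, Teal, Olive, Red, Teal, Violet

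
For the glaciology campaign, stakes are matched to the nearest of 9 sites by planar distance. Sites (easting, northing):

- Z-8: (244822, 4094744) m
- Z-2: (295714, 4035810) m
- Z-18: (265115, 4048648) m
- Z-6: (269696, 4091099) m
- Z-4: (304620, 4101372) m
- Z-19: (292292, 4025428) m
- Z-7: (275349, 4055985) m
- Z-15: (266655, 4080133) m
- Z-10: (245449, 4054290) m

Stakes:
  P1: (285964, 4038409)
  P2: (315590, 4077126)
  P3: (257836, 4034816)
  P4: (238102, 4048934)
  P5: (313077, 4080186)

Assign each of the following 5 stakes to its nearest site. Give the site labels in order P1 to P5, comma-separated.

Z-2, Z-4, Z-18, Z-10, Z-4

P1 → Z-2 (d²=101817301.00)
P2 → Z-4 (d²=708209416.00)
P3 → Z-18 (d²=244308065.00)
P4 → Z-10 (d²=82665145.00)
P5 → Z-4 (d²=520367445.00)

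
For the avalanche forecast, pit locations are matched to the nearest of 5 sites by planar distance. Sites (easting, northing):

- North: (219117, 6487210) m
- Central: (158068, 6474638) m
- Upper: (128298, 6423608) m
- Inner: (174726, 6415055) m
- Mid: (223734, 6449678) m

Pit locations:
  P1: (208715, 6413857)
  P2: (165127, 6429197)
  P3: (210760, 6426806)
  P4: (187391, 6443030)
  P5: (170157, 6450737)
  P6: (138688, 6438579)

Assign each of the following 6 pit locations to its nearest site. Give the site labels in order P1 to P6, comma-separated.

Inner, Inner, Mid, Inner, Central, Upper

P1 → Inner (d²=1156687325.00)
P2 → Inner (d²=292136965.00)
P3 → Mid (d²=691453060.00)
P4 → Inner (d²=943002850.00)
P5 → Central (d²=717401722.00)
P6 → Upper (d²=332082941.00)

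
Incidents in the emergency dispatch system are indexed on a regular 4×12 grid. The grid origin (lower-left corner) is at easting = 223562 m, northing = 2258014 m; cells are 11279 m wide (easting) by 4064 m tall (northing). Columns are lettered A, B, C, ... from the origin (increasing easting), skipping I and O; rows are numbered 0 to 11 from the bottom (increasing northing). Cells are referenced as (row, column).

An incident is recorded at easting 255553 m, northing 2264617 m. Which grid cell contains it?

(1, C)

Column index: ⌊(255553 − 223562) / 11279⌋ = ⌊2.836⌋ = 2 → column C
Row offset from origin: ⌊(2264617 − 2258014) / 4064⌋ = ⌊1.625⌋ = 1 → row 1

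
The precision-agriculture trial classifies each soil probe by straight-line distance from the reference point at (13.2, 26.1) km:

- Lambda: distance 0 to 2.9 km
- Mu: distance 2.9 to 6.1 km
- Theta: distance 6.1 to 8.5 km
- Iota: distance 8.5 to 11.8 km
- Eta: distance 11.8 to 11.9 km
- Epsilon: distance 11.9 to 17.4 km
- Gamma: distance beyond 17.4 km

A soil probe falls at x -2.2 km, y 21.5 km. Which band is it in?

Epsilon

Distance = √((-2.2−13.2)² + (21.5−26.1)²) = √(237.160 + 21.160) = 16.072 km.
11.9 ≤ 16.072 < 17.4 → Epsilon.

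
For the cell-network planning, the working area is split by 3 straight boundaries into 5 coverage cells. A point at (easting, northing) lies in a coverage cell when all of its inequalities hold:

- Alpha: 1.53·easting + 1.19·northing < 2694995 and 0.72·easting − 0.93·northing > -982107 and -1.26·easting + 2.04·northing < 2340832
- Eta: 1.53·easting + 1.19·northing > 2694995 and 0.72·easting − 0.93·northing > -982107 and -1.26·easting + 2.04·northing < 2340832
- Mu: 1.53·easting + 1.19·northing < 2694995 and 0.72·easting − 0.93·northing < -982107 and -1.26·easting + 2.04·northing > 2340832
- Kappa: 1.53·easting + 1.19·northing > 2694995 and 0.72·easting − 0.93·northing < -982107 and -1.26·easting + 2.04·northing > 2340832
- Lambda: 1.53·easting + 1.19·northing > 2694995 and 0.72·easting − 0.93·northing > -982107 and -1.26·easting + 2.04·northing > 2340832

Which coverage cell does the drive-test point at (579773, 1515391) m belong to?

Mu

1.53·579773 + 1.19·1515391 = 2690367.980, which is < 2694995
0.72·579773 − 0.93·1515391 = -991877.070, which is < -982107
-1.26·579773 + 2.04·1515391 = 2360883.660, which is > 2340832
This sign pattern matches Mu.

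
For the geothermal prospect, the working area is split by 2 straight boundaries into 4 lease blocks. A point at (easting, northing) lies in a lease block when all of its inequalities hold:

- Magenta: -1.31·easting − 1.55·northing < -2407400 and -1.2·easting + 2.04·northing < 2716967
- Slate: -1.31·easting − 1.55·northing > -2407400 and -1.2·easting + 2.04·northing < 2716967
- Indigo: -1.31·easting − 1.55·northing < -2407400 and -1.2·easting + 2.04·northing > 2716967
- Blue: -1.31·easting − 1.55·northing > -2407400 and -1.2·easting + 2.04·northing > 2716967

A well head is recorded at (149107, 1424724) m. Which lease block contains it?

Blue

-1.31·149107 − 1.55·1424724 = -2403652.370, which is > -2407400
-1.2·149107 + 2.04·1424724 = 2727508.560, which is > 2716967
This sign pattern matches Blue.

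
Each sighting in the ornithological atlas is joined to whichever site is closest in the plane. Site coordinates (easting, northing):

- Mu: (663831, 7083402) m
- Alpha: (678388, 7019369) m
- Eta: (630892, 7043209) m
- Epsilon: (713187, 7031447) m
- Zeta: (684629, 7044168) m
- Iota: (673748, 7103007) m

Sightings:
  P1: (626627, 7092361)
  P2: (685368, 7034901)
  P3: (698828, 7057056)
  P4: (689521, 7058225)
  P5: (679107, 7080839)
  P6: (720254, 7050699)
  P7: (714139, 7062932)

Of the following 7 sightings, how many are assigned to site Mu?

2

P1 → Mu
P2 → Zeta
P3 → Zeta
P4 → Zeta
P5 → Mu
P6 → Epsilon
P7 → Epsilon
2 of the 7 go to Mu.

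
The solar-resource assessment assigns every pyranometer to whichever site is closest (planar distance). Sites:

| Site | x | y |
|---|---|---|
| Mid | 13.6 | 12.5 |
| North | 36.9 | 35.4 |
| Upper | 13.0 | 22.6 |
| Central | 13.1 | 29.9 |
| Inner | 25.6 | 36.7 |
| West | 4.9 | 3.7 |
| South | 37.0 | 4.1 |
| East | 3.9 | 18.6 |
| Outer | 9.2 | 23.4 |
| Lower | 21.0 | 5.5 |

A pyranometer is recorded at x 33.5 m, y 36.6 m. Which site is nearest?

North

Squared distances to each site:
Mid: 976.820; North: 13.000; Upper: 616.250; Central: 461.050; Inner: 62.420; West: 1900.370; South: 1068.500; East: 1200.160; Outer: 764.730; Lower: 1123.460.
Minimum at North.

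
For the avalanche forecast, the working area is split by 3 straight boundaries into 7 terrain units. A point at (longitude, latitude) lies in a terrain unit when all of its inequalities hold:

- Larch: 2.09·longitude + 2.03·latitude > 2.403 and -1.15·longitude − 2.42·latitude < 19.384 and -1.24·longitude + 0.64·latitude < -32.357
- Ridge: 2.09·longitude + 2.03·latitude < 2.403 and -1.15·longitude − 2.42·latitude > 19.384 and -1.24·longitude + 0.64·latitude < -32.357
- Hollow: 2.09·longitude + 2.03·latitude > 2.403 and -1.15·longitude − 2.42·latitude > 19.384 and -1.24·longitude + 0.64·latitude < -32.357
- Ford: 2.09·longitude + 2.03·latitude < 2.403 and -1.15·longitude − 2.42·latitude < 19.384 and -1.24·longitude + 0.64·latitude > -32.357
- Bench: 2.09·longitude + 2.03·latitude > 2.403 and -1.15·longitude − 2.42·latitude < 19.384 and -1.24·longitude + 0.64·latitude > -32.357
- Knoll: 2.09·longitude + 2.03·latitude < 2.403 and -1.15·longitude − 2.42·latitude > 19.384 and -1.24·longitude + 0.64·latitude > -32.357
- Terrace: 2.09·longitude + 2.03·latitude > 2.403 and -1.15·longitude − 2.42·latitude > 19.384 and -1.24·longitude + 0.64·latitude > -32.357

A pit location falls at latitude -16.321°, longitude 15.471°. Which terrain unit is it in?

2.09·15.471 + 2.03·-16.321 = -0.797, which is < 2.403
-1.15·15.471 − 2.42·-16.321 = 21.705, which is > 19.384
-1.24·15.471 + 0.64·-16.321 = -29.629, which is > -32.357
This sign pattern matches Knoll.

Knoll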